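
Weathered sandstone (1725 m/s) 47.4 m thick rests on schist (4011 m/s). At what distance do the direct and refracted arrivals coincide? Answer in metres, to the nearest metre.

150 m

θ_c = arcsin(1725/4011) = 25.47°, so cos θ_c = 0.9028 and tᵢ = 2h cos θ_c/V₁ = 0.0496 s.
At crossover x/V₁ = x/V₂ + tᵢ ⇒ x = tᵢ/(1/V₁ − 1/V₂) = 0.04961/(5.7971e-04 − 2.4931e-04) = 150.17 m.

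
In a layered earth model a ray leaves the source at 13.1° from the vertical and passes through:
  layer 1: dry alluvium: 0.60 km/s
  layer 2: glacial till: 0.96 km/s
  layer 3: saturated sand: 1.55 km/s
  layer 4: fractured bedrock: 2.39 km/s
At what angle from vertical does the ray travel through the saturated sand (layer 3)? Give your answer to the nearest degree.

36°

Ray parameter p = sin 13.1° / 0.60 = 3.7775e-01 s/km.
sin θ_3 = p·V_3 = 3.7775e-01 × 1.55 = 0.5855.
θ_3 = 35.84° from the vertical.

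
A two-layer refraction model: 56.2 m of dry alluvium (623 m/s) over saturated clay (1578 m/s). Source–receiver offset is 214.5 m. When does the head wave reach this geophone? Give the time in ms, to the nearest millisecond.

302 ms

θ_c = arcsin(V₁/V₂) = arcsin(623/1578) = 23.25°, cos θ_c = 0.9188.
Intercept time tᵢ = 2h cos θ_c / V₁ = 2·56.2·0.9188/623 = 0.16576 s.
t = x/V₂ + tᵢ = 214.5/1578 + 0.16576 = 0.30169 s.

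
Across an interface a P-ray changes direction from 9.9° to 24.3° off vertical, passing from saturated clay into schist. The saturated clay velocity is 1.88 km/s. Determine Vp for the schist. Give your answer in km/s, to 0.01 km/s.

4.50 km/s

sin 9.9° = 0.1719; sin 24.3° = 0.4115.
V₂ = V₁·(sin θ₂/sin θ₁) = 1.88·(0.4115/0.1719) = 4.50 km/s.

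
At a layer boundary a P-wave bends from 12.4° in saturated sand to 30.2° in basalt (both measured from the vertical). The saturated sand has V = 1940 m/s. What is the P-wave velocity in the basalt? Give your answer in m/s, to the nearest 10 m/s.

4540 m/s

sin 12.4° = 0.2147; sin 30.2° = 0.5030.
V₂ = V₁·(sin θ₂/sin θ₁) = 1940·(0.5030/0.2147) = 4544.47 m/s.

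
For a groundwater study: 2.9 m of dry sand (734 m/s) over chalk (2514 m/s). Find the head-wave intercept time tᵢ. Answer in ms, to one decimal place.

tᵢ = 2h·√(V₂²−V₁²)/(V₁V₂).
√(V₂²−V₁²) = √(2514²−734²) = 2404.5 m/s.
tᵢ = 2·2.9·2404.5/(734·2514) = 0.00756 s.

7.6 ms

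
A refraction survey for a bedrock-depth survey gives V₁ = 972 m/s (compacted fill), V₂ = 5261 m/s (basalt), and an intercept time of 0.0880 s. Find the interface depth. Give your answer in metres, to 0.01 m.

θ_c = arcsin(972/5261) = 10.65°; cos θ_c = 0.9828.
tᵢ = 2h cos θ_c/V₁ ⇒ h = tᵢ·V₁/(2 cos θ_c) = 0.088·972/(2·0.9828) = 43.52 m.

43.52 m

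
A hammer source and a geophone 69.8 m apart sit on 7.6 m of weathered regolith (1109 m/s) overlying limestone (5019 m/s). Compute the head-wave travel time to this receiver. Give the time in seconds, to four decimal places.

0.0273 s

θ_c = arcsin(V₁/V₂) = arcsin(1109/5019) = 12.77°, cos θ_c = 0.9753.
Intercept time tᵢ = 2h cos θ_c / V₁ = 2·7.6·0.9753/1109 = 0.01337 s.
t = x/V₂ + tᵢ = 69.8/5019 + 0.01337 = 0.02727 s.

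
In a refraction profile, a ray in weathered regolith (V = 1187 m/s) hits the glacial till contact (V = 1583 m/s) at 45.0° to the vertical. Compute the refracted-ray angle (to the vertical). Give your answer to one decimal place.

70.6°

sin θ₁/V₁ = sin θ₂/V₂ ⇒ sin θ₂ = 1583·sin 45.0°/1187 = 1583·0.7071/1187 = 0.9430.
θ₂ = arcsin 0.9430 = 70.56° from the normal.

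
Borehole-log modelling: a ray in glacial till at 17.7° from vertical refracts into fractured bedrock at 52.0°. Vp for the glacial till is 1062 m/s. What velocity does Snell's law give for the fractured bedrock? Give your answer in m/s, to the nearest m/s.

2753 m/s

sin 17.7° = 0.3040; sin 52.0° = 0.7880.
V₂ = V₁·(sin θ₂/sin θ₁) = 1062·(0.7880/0.3040) = 2752.55 m/s.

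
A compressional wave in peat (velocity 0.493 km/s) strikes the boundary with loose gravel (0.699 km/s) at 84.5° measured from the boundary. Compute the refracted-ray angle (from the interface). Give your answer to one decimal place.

Convert to the normal: θ₁ = 90° − 84.5° = 5.5°.
sin θ₁/V₁ = sin θ₂/V₂ ⇒ sin θ₂ = 0.699·sin 5.5°/0.493 = 0.699·0.0958/0.493 = 0.1359.
θ₂ = arcsin 0.1359 = 7.81° from the normal.
From the interface: 90° − 7.81° = 82.19°.

82.2°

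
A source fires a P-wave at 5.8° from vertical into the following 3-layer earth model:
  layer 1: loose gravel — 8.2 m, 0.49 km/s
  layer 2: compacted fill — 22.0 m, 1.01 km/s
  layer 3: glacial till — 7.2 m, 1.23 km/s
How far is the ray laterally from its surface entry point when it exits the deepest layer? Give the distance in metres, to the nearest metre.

7 m

Apply Snell's law at each interface; in layer i the horizontal offset is hᵢ·tan θᵢ.
Layer 1: θ = 5.80°; offset = 8.2·tan 5.80° = 0.833 m.
Layer 2: sin θ = 1.01·sin 5.8°/0.49 = 0.2083, θ = 12.02°; offset = 22.0·tan 12.02° = 4.685 m.
Layer 3: sin θ = 1.23·sin 5.8°/0.49 = 0.2537, θ = 14.69°; offset = 7.2·tan 14.69° = 1.888 m.
Total horizontal offset = 7.406 m.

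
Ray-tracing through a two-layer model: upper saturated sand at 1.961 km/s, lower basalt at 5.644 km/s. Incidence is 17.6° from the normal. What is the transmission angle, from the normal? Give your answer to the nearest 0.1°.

60.5°

Snell's law: sin θ₂ = (V₂/V₁)·sin θ₁ = (5.644/1.961)·sin 17.6° = 0.8703.
θ₂ = arcsin 0.8703 = 60.49° from the normal.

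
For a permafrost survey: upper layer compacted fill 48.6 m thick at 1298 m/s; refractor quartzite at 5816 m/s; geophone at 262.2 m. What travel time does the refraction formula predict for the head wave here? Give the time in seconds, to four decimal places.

0.1181 s

θ_c = arcsin(V₁/V₂) = arcsin(1298/5816) = 12.90°, cos θ_c = 0.9748.
Intercept time tᵢ = 2h cos θ_c / V₁ = 2·48.6·0.9748/1298 = 0.07300 s.
t = x/V₂ + tᵢ = 262.2/5816 + 0.07300 = 0.11808 s.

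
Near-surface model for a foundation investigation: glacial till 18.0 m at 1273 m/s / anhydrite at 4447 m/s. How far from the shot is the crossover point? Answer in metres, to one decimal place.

x_cross = 2h·√((V₂+V₁)/(V₂−V₁)).
(V₂+V₁)/(V₂−V₁) = (4447+1273)/(4447−1273) = 1.8021; √ = 1.3424.
x_cross = 2·18.0·1.3424 = 48.33 m.

48.3 m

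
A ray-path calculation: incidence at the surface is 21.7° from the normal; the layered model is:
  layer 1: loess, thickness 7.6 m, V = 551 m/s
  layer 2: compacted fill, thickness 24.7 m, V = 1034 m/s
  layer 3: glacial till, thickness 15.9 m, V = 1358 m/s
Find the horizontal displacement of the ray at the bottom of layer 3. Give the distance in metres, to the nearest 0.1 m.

62.0 m

p = sin θ₁/V₁ = sin 21.7°/551 = 6.7105e-04 s/m is conserved through the stack.
Layer 1: θ = 21.70°; offset = 7.6·tan 21.70° = 3.024 m.
Layer 2: sin θ = p·1034 = 0.6939 → θ = 43.94°; offset = 24.7·tan 43.94° = 23.800 m.
Layer 3: sin θ = p·1358 = 0.9113 → θ = 65.68°; offset = 15.9·tan 65.68° = 35.187 m.
Summing the layer offsets gives 62.011 m.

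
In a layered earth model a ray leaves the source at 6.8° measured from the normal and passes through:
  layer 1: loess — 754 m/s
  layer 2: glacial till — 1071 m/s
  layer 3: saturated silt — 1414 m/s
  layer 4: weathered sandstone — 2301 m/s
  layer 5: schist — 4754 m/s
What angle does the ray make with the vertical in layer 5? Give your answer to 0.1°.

48.3°

Ray parameter p = sin 6.8° / 754 = 1.5703e-04 s/m.
sin θ_5 = p·V_5 = 1.5703e-04 × 4754 = 0.7465.
θ_5 = 48.29° from the vertical.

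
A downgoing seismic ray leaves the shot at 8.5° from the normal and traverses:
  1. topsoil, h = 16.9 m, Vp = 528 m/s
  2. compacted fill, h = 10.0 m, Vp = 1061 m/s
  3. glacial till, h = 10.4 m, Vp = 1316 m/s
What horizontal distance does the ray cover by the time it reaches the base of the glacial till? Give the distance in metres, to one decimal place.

9.8 m

p = sin θ₁/V₁ = sin 8.5°/528 = 2.7994e-04 s/m is conserved through the stack.
Layer 1: θ = 8.50°; offset = 16.9·tan 8.50° = 2.526 m.
Layer 2: sin θ = p·1061 = 0.2970 → θ = 17.28°; offset = 10.0·tan 17.28° = 3.111 m.
Layer 3: sin θ = p·1316 = 0.3684 → θ = 21.62°; offset = 10.4·tan 21.62° = 4.121 m.
Total horizontal offset = 9.758 m.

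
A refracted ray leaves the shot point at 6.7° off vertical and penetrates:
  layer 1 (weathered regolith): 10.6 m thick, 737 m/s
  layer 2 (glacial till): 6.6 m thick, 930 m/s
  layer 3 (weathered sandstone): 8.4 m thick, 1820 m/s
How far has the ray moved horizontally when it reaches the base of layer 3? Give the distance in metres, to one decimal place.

4.8 m

p = sin θ₁/V₁ = sin 6.7°/737 = 1.5830e-04 s/m is conserved through the stack.
Layer 1: θ = 6.70°; offset = 10.6·tan 6.70° = 1.245 m.
Layer 2: sin θ = p·930 = 0.1472 → θ = 8.47°; offset = 6.6·tan 8.47° = 0.982 m.
Layer 3: sin θ = p·1820 = 0.2881 → θ = 16.75°; offset = 8.4·tan 16.75° = 2.527 m.
Total horizontal offset = 4.755 m.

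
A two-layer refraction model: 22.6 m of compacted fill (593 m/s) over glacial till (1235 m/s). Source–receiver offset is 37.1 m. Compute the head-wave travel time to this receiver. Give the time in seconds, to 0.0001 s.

0.0969 s

t = x/V₂ + 2h·√(V₂²−V₁²)/(V₁V₂).
√(V₂²−V₁²) = √(1235²−593²) = 1083.3 m/s; delay term = 2·22.6·1083.3/(593·1235) = 0.06686 s.
t = 37.1/1235 + 0.06686 = 0.09690 s.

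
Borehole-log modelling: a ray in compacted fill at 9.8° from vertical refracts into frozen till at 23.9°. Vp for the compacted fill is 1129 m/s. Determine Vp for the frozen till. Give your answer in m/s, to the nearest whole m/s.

2687 m/s

sin 9.8° = 0.1702; sin 23.9° = 0.4051.
V₂ = V₁·(sin θ₂/sin θ₁) = 1129·(0.4051/0.1702) = 2687.31 m/s.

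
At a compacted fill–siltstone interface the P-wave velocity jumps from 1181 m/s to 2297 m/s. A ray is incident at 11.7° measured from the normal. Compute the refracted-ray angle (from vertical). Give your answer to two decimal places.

23.23°

sin θ₁/V₁ = sin θ₂/V₂ ⇒ sin θ₂ = 2297·sin 11.7°/1181 = 2297·0.2028/1181 = 0.3944.
θ₂ = arcsin 0.3944 = 23.23° from the normal.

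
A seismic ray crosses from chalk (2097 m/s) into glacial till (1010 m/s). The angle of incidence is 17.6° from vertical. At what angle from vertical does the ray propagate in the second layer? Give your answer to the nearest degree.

Snell's law: sin θ₂ = (V₂/V₁)·sin θ₁ = (1010/2097)·sin 17.6° = 0.1456.
θ₂ = arcsin 0.1456 = 8.37° from the normal.

8°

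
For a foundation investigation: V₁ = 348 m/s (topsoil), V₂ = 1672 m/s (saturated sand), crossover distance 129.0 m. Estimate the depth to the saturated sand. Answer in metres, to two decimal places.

52.22 m

h = (x_cross/2)·√((V₂−V₁)/(V₂+V₁)).
(V₂−V₁)/(V₂+V₁) = (1672−348)/(1672+348) = 0.6554; √ = 0.8096.
h = (129.0/2)·0.8096 = 52.22 m.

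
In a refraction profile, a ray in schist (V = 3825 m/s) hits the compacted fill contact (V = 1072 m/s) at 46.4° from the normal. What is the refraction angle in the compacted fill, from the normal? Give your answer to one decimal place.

11.7°

Snell's law: sin θ₂ = (V₂/V₁)·sin θ₁ = (1072/3825)·sin 46.4° = 0.2030.
θ₂ = arcsin 0.2030 = 11.71° from the normal.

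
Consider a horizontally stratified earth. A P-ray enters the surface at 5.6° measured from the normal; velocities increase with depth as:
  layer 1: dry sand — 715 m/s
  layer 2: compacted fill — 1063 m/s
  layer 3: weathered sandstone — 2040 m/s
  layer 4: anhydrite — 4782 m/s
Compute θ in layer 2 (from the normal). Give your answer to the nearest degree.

Snell's law across each interface conserves sin θ / V, so sin θ_2 = V_2·sin θ₁/V₁.
sin θ_2 = 1063 × sin 5.6° / 715 = 0.1451.
θ_2 = 8.34° from the vertical.

8°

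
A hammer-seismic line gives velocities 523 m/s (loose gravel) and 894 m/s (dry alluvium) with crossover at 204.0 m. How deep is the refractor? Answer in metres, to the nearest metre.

x_cross = 2h·√((V₂+V₁)/(V₂−V₁)) → h = x_cross / (2·√((V₂+V₁)/(V₂−V₁))).
√((V₂+V₁)/(V₂−V₁)) = √((894+523)/(894−523)) = 1.9543.
h = 204.0 / (2·1.9543) = 52.19 m.

52 m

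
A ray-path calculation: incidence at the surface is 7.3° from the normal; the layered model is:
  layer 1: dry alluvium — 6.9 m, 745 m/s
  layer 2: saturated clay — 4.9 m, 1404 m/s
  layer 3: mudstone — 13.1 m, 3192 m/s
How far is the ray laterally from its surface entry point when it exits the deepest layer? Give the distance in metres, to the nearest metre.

Ray parameter p = sin 7.3° / 745 m/s = 1.7056e-04 s/m.
Layer 1: θ = 7.30°; offset = 6.9·tan 7.30° = 0.884 m.
Layer 2: sin θ = p·1404 = 0.2395 → θ = 13.85°; offset = 4.9·tan 13.85° = 1.209 m.
Layer 3: sin θ = p·3192 = 0.5444 → θ = 32.98°; offset = 13.1·tan 32.98° = 8.502 m.
Σ offsets = 10.595 m.

11 m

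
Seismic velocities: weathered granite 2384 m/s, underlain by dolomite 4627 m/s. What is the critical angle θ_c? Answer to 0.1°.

31.0°

Critical incidence: sin θ_c = V₁/V₂ = 2384/4627 = 0.5152.
θ_c = arcsin 0.5152 = 31.01°.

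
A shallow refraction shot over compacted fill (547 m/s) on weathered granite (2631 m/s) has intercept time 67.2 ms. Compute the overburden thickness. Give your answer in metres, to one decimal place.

h = tᵢ·V₁·V₂ / (2·√(V₂²−V₁²)).
√(V₂²−V₁²) = √(2631² − 547²) = 2573.5 m/s.
h = 0.0672 s × 547 × 2631 / (2 × 2573.5) = 18.79 m.

18.8 m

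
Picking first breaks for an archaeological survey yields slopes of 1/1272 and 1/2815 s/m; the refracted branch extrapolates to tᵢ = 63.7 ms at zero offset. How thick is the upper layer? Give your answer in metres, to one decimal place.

h = tᵢ·V₁·V₂ / (2·√(V₂²−V₁²)).
√(V₂²−V₁²) = √(2815² − 1272²) = 2511.2 m/s.
h = 0.0637 s × 1272 × 2815 / (2 × 2511.2) = 45.41 m.

45.4 m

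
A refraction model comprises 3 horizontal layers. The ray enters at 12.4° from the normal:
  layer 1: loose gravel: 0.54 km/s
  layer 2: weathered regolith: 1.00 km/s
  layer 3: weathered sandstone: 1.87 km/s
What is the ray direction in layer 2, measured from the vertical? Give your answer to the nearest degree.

23°

Ray parameter p = sin 12.4° / 0.54 = 3.9766e-01 s/km.
sin θ_2 = p·V_2 = 3.9766e-01 × 1.00 = 0.3977.
θ_2 = arcsin 0.3977 = 23.43°.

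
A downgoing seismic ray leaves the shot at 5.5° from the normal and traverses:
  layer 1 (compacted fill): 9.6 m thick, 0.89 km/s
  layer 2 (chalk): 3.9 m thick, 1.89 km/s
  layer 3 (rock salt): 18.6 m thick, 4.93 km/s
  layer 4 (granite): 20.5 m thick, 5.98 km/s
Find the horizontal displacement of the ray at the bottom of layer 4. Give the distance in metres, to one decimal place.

30.6 m

Apply Snell's law at each interface; in layer i the horizontal offset is hᵢ·tan θᵢ.
Layer 1: θ = 5.50°; offset = 9.6·tan 5.50° = 0.924 m.
Layer 2: sin θ = 1.89·sin 5.5°/0.89 = 0.2035, θ = 11.74°; offset = 3.9·tan 11.74° = 0.811 m.
Layer 3: sin θ = 4.93·sin 5.5°/0.89 = 0.5309, θ = 32.07°; offset = 18.6·tan 32.07° = 11.653 m.
Layer 4: sin θ = 5.98·sin 5.5°/0.89 = 0.6440, θ = 40.09°; offset = 20.5·tan 40.09° = 17.257 m.
Summing the layer offsets gives 30.645 m.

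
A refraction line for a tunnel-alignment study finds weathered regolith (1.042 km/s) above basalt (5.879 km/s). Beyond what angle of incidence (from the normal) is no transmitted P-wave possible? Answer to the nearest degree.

At critical incidence the refracted ray runs along the interface (θ₂ = 90°), so sin θ_c = V₁/V₂.
θ_c = arcsin(1.042/5.879) = arcsin 0.1772 = 10.21°.

10°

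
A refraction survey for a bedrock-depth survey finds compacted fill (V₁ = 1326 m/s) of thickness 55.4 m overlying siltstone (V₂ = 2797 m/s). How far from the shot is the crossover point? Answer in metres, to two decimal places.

185.50 m

x_cross = 2h·√((V₂+V₁)/(V₂−V₁)).
(V₂+V₁)/(V₂−V₁) = (2797+1326)/(2797−1326) = 2.8029; √ = 1.6742.
x_cross = 2·55.4·1.6742 = 185.50 m.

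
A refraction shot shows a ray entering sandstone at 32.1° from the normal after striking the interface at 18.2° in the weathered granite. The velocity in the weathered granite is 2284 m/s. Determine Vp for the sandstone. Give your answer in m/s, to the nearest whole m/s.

sin 18.2° = 0.3123; sin 32.1° = 0.5314.
V₂ = V₁·(sin θ₂/sin θ₁) = 2284·(0.5314/0.3123) = 3885.94 m/s.

3886 m/s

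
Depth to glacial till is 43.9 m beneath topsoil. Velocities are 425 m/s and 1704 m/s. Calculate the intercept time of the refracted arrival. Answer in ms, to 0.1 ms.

θ_c = arcsin(V₁/V₂) = arcsin(425/1704) = 14.44°; cos θ_c = 0.9684.
tᵢ = 2h·cos θ_c / V₁ = 2·43.9·0.9684 / 425 = 0.20006 s.

200.1 ms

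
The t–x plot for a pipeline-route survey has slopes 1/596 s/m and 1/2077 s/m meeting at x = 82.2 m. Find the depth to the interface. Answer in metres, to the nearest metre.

h = (x_cross/2)·√((V₂−V₁)/(V₂+V₁)).
(V₂−V₁)/(V₂+V₁) = (2077−596)/(2077+596) = 0.5541; √ = 0.7444.
h = (82.2/2)·0.7444 = 30.59 m.

31 m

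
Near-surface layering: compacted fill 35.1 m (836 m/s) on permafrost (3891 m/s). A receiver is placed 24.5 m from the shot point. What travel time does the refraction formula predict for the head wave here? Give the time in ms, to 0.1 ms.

88.3 ms

t = x/V₂ + 2h·√(V₂²−V₁²)/(V₁V₂).
√(V₂²−V₁²) = √(3891²−836²) = 3800.1 m/s; delay term = 2·35.1·3800.1/(836·3891) = 0.08201 s.
t = 24.5/3891 + 0.08201 = 0.08831 s.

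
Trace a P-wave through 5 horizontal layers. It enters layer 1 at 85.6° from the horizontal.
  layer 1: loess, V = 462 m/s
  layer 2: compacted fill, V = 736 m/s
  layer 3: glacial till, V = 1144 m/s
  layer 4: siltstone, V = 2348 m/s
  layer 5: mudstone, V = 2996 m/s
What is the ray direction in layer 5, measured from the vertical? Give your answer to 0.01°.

29.84°

From the normal: θ₁ = 90° − 85.6° = 4.4°.
Ray parameter p = sin 4.4° / 462 = 1.6606e-04 s/m.
sin θ_5 = p·V_5 = 1.6606e-04 × 2996 = 0.4975.
θ_5 = 29.84° from the vertical.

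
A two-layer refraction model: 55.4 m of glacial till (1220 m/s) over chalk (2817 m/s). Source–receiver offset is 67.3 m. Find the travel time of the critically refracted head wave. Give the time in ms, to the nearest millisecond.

106 ms

t = x/V₂ + 2h·√(V₂²−V₁²)/(V₁V₂).
√(V₂²−V₁²) = √(2817²−1220²) = 2539.1 m/s; delay term = 2·55.4·2539.1/(1220·2817) = 0.08186 s.
t = 67.3/2817 + 0.08186 = 0.10575 s.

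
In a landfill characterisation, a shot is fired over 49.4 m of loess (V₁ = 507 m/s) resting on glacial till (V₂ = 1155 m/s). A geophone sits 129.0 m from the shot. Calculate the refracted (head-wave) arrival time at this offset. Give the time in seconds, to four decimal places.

t = x/V₂ + 2h·√(V₂²−V₁²)/(V₁V₂).
√(V₂²−V₁²) = √(1155²−507²) = 1037.8 m/s; delay term = 2·49.4·1037.8/(507·1155) = 0.17509 s.
t = 129.0/1155 + 0.17509 = 0.28678 s.

0.2868 s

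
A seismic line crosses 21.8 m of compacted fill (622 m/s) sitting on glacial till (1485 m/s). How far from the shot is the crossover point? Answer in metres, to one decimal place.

x_cross = 2h·√((V₂+V₁)/(V₂−V₁)).
(V₂+V₁)/(V₂−V₁) = (1485+622)/(1485−622) = 2.4415; √ = 1.5625.
x_cross = 2·21.8·1.5625 = 68.13 m.

68.1 m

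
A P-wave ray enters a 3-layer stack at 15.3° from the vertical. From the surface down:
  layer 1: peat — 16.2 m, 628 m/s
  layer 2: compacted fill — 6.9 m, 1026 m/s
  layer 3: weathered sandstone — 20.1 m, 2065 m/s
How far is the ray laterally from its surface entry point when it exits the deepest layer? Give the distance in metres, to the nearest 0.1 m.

42.8 m

p = sin θ₁/V₁ = sin 15.3°/628 = 4.2018e-04 s/m is conserved through the stack.
Layer 1: θ = 15.30°; offset = 16.2·tan 15.30° = 4.432 m.
Layer 2: sin θ = p·1026 = 0.4311 → θ = 25.54°; offset = 6.9·tan 25.54° = 3.297 m.
Layer 3: sin θ = p·2065 = 0.8677 → θ = 60.19°; offset = 20.1·tan 60.19° = 35.081 m.
Summing the layer offsets gives 42.810 m.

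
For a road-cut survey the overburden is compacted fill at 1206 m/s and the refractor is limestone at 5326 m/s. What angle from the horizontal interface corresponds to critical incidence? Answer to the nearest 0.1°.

76.9°

At critical incidence the refracted ray runs along the interface (θ₂ = 90°), so sin θ_c = V₁/V₂.
θ_c = arcsin(1206/5326) = arcsin 0.2264 = 13.09°.
Measured from the interface: 90° − 13.09° = 76.91°.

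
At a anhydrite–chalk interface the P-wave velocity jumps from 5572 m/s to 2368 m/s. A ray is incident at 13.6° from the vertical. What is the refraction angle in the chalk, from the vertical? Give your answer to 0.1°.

sin θ₁/V₁ = sin θ₂/V₂ ⇒ sin θ₂ = 2368·sin 13.6°/5572 = 2368·0.2351/5572 = 0.0999.
θ₂ = arcsin 0.0999 = 5.74° from the normal.

5.7°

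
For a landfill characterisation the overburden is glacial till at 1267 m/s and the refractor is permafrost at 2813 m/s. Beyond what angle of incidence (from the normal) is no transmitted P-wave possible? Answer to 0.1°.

At critical incidence the refracted ray runs along the interface (θ₂ = 90°), so sin θ_c = V₁/V₂.
θ_c = arcsin(1267/2813) = arcsin 0.4504 = 26.77°.

26.8°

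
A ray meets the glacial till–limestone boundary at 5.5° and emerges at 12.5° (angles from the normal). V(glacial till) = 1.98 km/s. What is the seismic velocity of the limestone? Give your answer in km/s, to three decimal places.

Snell's law: sin 5.5°/V₁ = sin 12.5°/V₂.
V₂ = V₁·sin 12.5°/sin 5.5° = 1.98 × 2.2582 = 4.471 km/s.

4.471 km/s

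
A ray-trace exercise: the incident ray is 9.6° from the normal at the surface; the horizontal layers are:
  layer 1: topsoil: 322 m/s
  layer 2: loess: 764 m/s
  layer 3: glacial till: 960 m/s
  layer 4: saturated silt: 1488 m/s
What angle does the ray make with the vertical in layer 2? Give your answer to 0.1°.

Ray parameter p = sin 9.6° / 322 = 5.1792e-04 s/m.
sin θ_2 = p·V_2 = 5.1792e-04 × 764 = 0.3957.
θ_2 = 23.31° from the vertical.

23.3°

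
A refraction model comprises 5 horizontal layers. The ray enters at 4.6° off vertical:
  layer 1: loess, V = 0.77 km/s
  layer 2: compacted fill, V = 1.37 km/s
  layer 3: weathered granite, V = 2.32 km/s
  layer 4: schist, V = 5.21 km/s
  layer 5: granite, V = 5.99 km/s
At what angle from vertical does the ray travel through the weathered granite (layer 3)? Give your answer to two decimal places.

13.98°

Snell's law across each interface conserves sin θ / V, so sin θ_3 = V_3·sin θ₁/V₁.
sin θ_3 = 2.32 × sin 4.6° / 0.77 = 0.2416.
θ_3 = 13.98° from the vertical.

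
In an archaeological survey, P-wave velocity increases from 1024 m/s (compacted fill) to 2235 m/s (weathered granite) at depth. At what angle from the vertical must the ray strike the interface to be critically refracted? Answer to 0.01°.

27.27°

Critical incidence: sin θ_c = V₁/V₂ = 1024/2235 = 0.4582.
θ_c = arcsin 0.4582 = 27.27°.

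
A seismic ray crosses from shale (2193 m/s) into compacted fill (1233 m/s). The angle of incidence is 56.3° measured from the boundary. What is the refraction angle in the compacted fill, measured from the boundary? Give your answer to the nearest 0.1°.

71.8°

Convert to the normal: θ₁ = 90° − 56.3° = 33.7°.
Snell's law: sin θ₂ = (V₂/V₁)·sin θ₁ = (1233/2193)·sin 33.7° = 0.3120.
θ₂ = sin⁻¹(0.3120) = 18.18° (from vertical).
From the interface: 90° − 18.18° = 71.82°.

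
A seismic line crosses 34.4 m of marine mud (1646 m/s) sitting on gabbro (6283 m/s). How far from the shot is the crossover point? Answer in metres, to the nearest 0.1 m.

x_cross = 2h·√((V₂+V₁)/(V₂−V₁)).
(V₂+V₁)/(V₂−V₁) = (6283+1646)/(6283−1646) = 1.7099; √ = 1.3076.
x_cross = 2·34.4·1.3076 = 89.97 m.

90.0 m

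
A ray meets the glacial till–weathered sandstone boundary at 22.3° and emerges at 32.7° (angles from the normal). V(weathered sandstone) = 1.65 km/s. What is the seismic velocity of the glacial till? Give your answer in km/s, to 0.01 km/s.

1.16 km/s

Snell's law: sin 22.3°/V₁ = sin 32.7°/V₂.
V₁ = V₂·sin 22.3°/sin 32.7° = 1.65 × 0.7024 = 1.16 km/s.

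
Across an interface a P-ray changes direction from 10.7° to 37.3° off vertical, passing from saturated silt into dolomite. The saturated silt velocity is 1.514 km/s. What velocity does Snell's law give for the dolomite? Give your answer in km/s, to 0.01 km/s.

4.94 km/s

Snell's law: sin 10.7°/V₁ = sin 37.3°/V₂.
V₂ = V₁·sin 37.3°/sin 10.7° = 1.514 × 3.2639 = 4.94 km/s.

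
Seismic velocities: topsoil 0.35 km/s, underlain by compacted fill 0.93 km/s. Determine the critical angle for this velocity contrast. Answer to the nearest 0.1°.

22.1°

Critical incidence: sin θ_c = V₁/V₂ = 0.35/0.93 = 0.3763.
θ_c = arcsin 0.3763 = 22.11°.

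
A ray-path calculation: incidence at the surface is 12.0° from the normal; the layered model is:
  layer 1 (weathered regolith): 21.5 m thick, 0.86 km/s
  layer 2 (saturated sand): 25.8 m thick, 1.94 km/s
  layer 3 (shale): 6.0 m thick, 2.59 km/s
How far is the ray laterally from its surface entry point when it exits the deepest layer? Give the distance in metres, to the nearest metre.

Apply Snell's law at each interface; in layer i the horizontal offset is hᵢ·tan θᵢ.
Layer 1: θ = 12.00°; offset = 21.5·tan 12.00° = 4.570 m.
Layer 2: sin θ = 1.94·sin 12.0°/0.86 = 0.4690, θ = 27.97°; offset = 25.8·tan 27.97° = 13.701 m.
Layer 3: sin θ = 2.59·sin 12.0°/0.86 = 0.6262, θ = 38.77°; offset = 6.0·tan 38.77° = 4.818 m.
Total horizontal offset = 23.089 m.

23 m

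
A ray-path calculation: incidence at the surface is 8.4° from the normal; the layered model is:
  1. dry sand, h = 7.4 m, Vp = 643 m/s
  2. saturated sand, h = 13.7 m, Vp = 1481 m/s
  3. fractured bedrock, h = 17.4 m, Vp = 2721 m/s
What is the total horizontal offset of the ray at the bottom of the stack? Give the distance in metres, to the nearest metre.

p = sin θ₁/V₁ = sin 8.4°/643 = 2.2719e-04 s/m is conserved through the stack.
Layer 1: θ = 8.40°; offset = 7.4·tan 8.40° = 1.093 m.
Layer 2: sin θ = p·1481 = 0.3365 → θ = 19.66°; offset = 13.7·tan 19.66° = 4.895 m.
Layer 3: sin θ = p·2721 = 0.6182 → θ = 38.18°; offset = 17.4·tan 38.18° = 13.684 m.
Total horizontal offset = 19.672 m.

20 m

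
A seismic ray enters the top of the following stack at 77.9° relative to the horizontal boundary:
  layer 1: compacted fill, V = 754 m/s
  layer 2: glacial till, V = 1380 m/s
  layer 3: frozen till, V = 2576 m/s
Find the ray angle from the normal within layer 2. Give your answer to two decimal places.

From the normal: θ₁ = 90° − 77.9° = 12.1°.
Ray parameter p = sin 12.1° / 754 = 2.7801e-04 s/m.
sin θ_2 = p·V_2 = 2.7801e-04 × 1380 = 0.3837.
θ_2 = arcsin 0.3837 = 22.56°.

22.56°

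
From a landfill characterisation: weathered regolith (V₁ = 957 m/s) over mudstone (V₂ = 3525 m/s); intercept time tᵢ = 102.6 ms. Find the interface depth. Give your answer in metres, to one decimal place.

θ_c = arcsin(957/3525) = 15.75°; cos θ_c = 0.9624.
tᵢ = 2h cos θ_c/V₁ ⇒ h = tᵢ·V₁/(2 cos θ_c) = 0.1026·957/(2·0.9624) = 51.01 m.

51.0 m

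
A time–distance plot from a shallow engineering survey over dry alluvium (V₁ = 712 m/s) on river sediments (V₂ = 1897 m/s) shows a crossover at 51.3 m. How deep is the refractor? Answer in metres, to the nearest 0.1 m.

17.3 m

x_cross = 2h·√((V₂+V₁)/(V₂−V₁)) → h = x_cross / (2·√((V₂+V₁)/(V₂−V₁))).
√((V₂+V₁)/(V₂−V₁)) = √((1897+712)/(1897−712)) = 1.4838.
h = 51.3 / (2·1.4838) = 17.29 m.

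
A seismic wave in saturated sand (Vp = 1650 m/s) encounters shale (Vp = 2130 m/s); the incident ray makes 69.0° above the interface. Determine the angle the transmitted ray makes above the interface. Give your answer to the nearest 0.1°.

Convert to the normal: θ₁ = 90° − 69.0° = 21.0°.
Snell's law: sin θ₂ = (V₂/V₁)·sin θ₁ = (2130/1650)·sin 21.0° = 0.4626.
θ₂ = sin⁻¹(0.4626) = 27.56° (from vertical).
From the interface: 90° − 27.56° = 62.44°.

62.4°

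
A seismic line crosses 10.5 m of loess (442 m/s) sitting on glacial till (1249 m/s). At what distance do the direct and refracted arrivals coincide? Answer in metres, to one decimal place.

x_cross = 2h·√((V₂+V₁)/(V₂−V₁)).
(V₂+V₁)/(V₂−V₁) = (1249+442)/(1249−442) = 2.0954; √ = 1.4476.
x_cross = 2·10.5·1.4476 = 30.40 m.

30.4 m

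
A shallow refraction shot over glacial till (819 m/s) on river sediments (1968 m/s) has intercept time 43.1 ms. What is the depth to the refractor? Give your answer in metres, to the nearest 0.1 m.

h = tᵢ·V₁·V₂ / (2·√(V₂²−V₁²)).
√(V₂²−V₁²) = √(1968² − 819²) = 1789.5 m/s.
h = 0.0431 s × 819 × 1968 / (2 × 1789.5) = 19.41 m.

19.4 m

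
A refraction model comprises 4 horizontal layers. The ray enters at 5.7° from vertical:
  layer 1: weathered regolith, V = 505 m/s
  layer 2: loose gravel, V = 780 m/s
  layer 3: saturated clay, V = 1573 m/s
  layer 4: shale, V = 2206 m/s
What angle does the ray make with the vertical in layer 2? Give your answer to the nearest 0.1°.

8.8°

Snell's law across each interface conserves sin θ / V, so sin θ_2 = V_2·sin θ₁/V₁.
sin θ_2 = 780 × sin 5.7° / 505 = 0.1534.
θ_2 = arcsin 0.1534 = 8.82°.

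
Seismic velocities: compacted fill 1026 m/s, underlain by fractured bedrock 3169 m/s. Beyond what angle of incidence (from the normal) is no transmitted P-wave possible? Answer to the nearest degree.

Critical incidence: sin θ_c = V₁/V₂ = 1026/3169 = 0.3238.
θ_c = arcsin 0.3238 = 18.89°.

19°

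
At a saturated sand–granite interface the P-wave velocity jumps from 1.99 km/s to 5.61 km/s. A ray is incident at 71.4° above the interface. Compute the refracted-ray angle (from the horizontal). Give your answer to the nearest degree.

Convert to the normal: θ₁ = 90° − 71.4° = 18.6°.
sin θ₁/V₁ = sin θ₂/V₂ ⇒ sin θ₂ = 5.61·sin 18.6°/1.99 = 5.61·0.3190/1.99 = 0.8992.
θ₂ = arcsin 0.8992 = 64.05° from the normal.
From the interface: 90° − 64.05° = 25.95°.

26°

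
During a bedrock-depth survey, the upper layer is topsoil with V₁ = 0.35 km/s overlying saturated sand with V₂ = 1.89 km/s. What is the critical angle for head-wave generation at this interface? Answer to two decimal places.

10.67°

Critical incidence: sin θ_c = V₁/V₂ = 0.35/1.89 = 0.1852.
θ_c = arcsin 0.1852 = 10.67°.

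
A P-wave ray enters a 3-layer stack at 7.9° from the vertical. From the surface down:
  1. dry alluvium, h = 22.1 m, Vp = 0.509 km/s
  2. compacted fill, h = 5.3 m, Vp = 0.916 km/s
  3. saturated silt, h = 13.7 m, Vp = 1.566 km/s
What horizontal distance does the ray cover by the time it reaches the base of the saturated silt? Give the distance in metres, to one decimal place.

Ray parameter p = sin 7.9° / 0.509 km/s = 2.7003e-01 s/km.
Layer 1: θ = 7.90°; offset = 22.1·tan 7.90° = 3.067 m.
Layer 2: sin θ = p·0.916 = 0.2473 → θ = 14.32°; offset = 5.3·tan 14.32° = 1.353 m.
Layer 3: sin θ = p·1.566 = 0.4229 → θ = 25.02°; offset = 13.7·tan 25.02° = 6.393 m.
Total horizontal offset = 10.813 m.

10.8 m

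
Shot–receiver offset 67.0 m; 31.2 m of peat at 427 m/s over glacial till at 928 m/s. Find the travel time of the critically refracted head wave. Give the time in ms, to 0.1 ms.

t = x/V₂ + 2h·√(V₂²−V₁²)/(V₁V₂).
√(V₂²−V₁²) = √(928²−427²) = 823.9 m/s; delay term = 2·31.2·823.9/(427·928) = 0.12975 s.
t = 67.0/928 + 0.12975 = 0.20195 s.

201.9 ms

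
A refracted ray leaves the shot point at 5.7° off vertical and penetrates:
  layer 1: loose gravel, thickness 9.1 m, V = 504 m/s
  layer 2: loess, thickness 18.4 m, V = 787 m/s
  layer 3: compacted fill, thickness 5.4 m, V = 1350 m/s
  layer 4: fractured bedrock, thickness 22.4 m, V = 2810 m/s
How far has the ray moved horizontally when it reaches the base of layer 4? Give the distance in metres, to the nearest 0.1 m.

20.2 m

Apply Snell's law at each interface; in layer i the horizontal offset is hᵢ·tan θᵢ.
Layer 1: θ = 5.70°; offset = 9.1·tan 5.70° = 0.908 m.
Layer 2: sin θ = 787·sin 5.7°/504 = 0.1551, θ = 8.92°; offset = 18.4·tan 8.92° = 2.889 m.
Layer 3: sin θ = 1350·sin 5.7°/504 = 0.2660, θ = 15.43°; offset = 5.4·tan 15.43° = 1.490 m.
Layer 4: sin θ = 2810·sin 5.7°/504 = 0.5537, θ = 33.62°; offset = 22.4·tan 33.62° = 14.896 m.
Summing the layer offsets gives 20.183 m.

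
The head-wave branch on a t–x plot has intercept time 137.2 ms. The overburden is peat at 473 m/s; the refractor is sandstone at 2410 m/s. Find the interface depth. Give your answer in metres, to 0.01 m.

33.09 m

θ_c = arcsin(473/2410) = 11.32°; cos θ_c = 0.9806.
tᵢ = 2h cos θ_c/V₁ ⇒ h = tᵢ·V₁/(2 cos θ_c) = 0.1372·473/(2·0.9806) = 33.09 m.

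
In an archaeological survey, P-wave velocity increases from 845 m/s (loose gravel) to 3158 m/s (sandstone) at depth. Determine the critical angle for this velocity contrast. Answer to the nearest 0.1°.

Critical incidence: sin θ_c = V₁/V₂ = 845/3158 = 0.2676.
θ_c = arcsin 0.2676 = 15.52°.

15.5°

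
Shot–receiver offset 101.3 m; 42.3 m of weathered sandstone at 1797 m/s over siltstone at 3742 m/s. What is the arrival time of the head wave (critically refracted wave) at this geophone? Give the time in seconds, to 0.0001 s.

0.0684 s

t = x/V₂ + 2h·√(V₂²−V₁²)/(V₁V₂).
√(V₂²−V₁²) = √(3742²−1797²) = 3282.3 m/s; delay term = 2·42.3·3282.3/(1797·3742) = 0.04129 s.
t = 101.3/3742 + 0.04129 = 0.06837 s.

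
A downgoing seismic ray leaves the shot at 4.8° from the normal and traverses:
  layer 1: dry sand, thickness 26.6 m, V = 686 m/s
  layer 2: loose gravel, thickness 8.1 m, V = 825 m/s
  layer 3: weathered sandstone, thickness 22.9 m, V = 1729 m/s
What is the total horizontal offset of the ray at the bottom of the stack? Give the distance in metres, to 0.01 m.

p = sin θ₁/V₁ = sin 4.8°/686 = 1.2198e-04 s/m is conserved through the stack.
Layer 1: θ = 4.80°; offset = 26.6·tan 4.80° = 2.2337 m.
Layer 2: sin θ = p·825 = 0.1006 → θ = 5.78°; offset = 8.1·tan 5.78° = 0.8193 m.
Layer 3: sin θ = p·1729 = 0.2109 → θ = 12.18°; offset = 22.9·tan 12.18° = 4.9408 m.
Summing the layer offsets gives 7.9937 m.

7.99 m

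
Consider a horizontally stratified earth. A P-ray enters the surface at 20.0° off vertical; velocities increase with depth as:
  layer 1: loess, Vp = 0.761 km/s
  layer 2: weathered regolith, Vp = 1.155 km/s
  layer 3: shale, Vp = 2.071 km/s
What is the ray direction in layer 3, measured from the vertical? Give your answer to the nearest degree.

69°

Snell's law across each interface conserves sin θ / V, so sin θ_3 = V_3·sin θ₁/V₁.
sin θ_3 = 2.071 × sin 20.0° / 0.761 = 0.9308.
θ_3 = arcsin 0.9308 = 68.56°.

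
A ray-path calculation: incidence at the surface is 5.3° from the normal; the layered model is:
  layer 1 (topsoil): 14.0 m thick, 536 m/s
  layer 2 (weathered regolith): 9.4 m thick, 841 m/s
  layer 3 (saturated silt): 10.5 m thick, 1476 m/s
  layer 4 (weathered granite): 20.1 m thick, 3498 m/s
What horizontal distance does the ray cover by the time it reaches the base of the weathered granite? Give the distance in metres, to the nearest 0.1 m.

20.6 m

p = sin θ₁/V₁ = sin 5.3°/536 = 1.7233e-04 s/m is conserved through the stack.
Layer 1: θ = 5.30°; offset = 14.0·tan 5.30° = 1.299 m.
Layer 2: sin θ = p·841 = 0.1449 → θ = 8.33°; offset = 9.4·tan 8.33° = 1.377 m.
Layer 3: sin θ = p·1476 = 0.2544 → θ = 14.74°; offset = 10.5·tan 14.74° = 2.762 m.
Layer 4: sin θ = p·3498 = 0.6028 → θ = 37.07°; offset = 20.1·tan 37.07° = 15.186 m.
Summing the layer offsets gives 20.624 m.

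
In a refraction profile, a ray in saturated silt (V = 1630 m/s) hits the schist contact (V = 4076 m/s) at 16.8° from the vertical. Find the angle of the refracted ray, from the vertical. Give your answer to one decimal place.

sin θ₁/V₁ = sin θ₂/V₂ ⇒ sin θ₂ = 4076·sin 16.8°/1630 = 4076·0.2890/1630 = 0.7228.
θ₂ = sin⁻¹(0.7228) = 46.28° (from vertical).

46.3°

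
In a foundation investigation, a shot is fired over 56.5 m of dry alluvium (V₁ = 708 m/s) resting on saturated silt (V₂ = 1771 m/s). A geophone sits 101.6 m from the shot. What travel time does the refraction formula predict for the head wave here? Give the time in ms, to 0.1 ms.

203.7 ms

θ_c = arcsin(V₁/V₂) = arcsin(708/1771) = 23.56°, cos θ_c = 0.9166.
Intercept time tᵢ = 2h cos θ_c / V₁ = 2·56.5·0.9166/708 = 0.14630 s.
t = x/V₂ + tᵢ = 101.6/1771 + 0.14630 = 0.20366 s.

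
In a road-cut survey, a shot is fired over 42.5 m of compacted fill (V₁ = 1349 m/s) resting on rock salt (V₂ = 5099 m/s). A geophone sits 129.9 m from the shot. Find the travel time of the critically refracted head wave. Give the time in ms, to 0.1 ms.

86.2 ms

t = x/V₂ + 2h·√(V₂²−V₁²)/(V₁V₂).
√(V₂²−V₁²) = √(5099²−1349²) = 4917.3 m/s; delay term = 2·42.5·4917.3/(1349·5099) = 0.06076 s.
t = 129.9/5099 + 0.06076 = 0.08624 s.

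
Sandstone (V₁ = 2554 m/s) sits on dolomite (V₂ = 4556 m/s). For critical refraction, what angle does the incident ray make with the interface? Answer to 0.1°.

55.9°

At critical incidence the refracted ray runs along the interface (θ₂ = 90°), so sin θ_c = V₁/V₂.
θ_c = arcsin(2554/4556) = arcsin 0.5606 = 34.10°.
Measured from the interface: 90° − 34.10° = 55.90°.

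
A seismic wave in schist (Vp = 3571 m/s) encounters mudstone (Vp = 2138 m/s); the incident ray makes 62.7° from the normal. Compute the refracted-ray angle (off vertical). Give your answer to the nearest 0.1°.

32.1°

sin θ₁/V₁ = sin θ₂/V₂ ⇒ sin θ₂ = 2138·sin 62.7°/3571 = 2138·0.8886/3571 = 0.5320.
θ₂ = arcsin 0.5320 = 32.14° from the normal.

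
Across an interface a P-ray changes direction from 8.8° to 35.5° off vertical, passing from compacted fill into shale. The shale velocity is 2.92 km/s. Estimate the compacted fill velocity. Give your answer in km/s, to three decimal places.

0.769 km/s

Snell's law: sin 8.8°/V₁ = sin 35.5°/V₂.
V₁ = V₂·sin 8.8°/sin 35.5° = 2.92 × 0.2634 = 0.769 km/s.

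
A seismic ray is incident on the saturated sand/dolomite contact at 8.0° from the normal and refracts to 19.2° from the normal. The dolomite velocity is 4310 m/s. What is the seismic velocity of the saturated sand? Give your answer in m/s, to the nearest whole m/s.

sin 8.0° = 0.1392; sin 19.2° = 0.3289.
V₁ = V₂·(sin θ₁/sin θ₂) = 4310·(0.1392/0.3289) = 1823.95 m/s.

1824 m/s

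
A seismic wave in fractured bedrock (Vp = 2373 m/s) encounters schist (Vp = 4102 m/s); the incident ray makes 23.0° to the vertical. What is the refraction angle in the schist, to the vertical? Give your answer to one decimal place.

42.5°

sin θ₁/V₁ = sin θ₂/V₂ ⇒ sin θ₂ = 4102·sin 23.0°/2373 = 4102·0.3907/2373 = 0.6754.
θ₂ = sin⁻¹(0.6754) = 42.49° (from vertical).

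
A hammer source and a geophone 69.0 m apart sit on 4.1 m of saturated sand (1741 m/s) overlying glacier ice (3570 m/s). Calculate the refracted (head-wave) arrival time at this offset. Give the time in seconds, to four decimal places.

0.0234 s

t = x/V₂ + 2h·√(V₂²−V₁²)/(V₁V₂).
√(V₂²−V₁²) = √(3570²−1741²) = 3116.7 m/s; delay term = 2·4.1·3116.7/(1741·3570) = 0.00411 s.
t = 69.0/3570 + 0.00411 = 0.02344 s.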